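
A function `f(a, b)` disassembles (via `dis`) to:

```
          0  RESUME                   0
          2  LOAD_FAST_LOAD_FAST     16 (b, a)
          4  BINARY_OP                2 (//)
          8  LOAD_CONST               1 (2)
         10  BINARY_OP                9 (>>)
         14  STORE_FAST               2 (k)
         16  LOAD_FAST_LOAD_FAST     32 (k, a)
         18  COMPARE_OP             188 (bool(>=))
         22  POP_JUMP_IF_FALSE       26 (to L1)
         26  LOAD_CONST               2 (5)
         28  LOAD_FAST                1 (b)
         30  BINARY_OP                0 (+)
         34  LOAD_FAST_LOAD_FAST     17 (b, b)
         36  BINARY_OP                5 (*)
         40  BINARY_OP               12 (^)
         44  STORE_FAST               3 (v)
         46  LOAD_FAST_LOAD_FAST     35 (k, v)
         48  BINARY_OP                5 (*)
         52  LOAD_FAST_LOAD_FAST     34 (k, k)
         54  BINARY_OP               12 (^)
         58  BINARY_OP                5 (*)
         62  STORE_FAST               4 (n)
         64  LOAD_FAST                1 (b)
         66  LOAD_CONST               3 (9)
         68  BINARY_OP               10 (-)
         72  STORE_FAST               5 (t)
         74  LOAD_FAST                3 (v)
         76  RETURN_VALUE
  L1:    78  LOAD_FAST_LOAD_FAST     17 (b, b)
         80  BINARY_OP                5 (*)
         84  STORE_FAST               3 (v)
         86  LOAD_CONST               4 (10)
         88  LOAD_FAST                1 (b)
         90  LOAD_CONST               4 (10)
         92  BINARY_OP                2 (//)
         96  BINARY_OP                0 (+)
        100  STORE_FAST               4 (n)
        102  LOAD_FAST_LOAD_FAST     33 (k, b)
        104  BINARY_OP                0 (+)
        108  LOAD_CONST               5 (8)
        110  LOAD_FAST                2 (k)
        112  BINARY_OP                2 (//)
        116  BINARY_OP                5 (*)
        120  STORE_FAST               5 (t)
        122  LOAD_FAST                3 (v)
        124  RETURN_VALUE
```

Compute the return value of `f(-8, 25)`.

623

LOAD_FAST_LOAD_FAST b,a → push 25,-8. Stack: [25, -8]
BINARY_OP // → 25 // -8 = -4. Stack: [-4]
LOAD_CONST → push 2. Stack: [-4, 2]
BINARY_OP >> → -4 >> 2 = -1. Stack: [-1]
STORE_FAST k → k=-1. Stack: []
LOAD_FAST_LOAD_FAST k,a → push -1,-8. Stack: [-1, -8]
COMPARE_OP bool(>=) → -1 vs -8 = True. Stack: [True]
POP_JUMP_IF_FALSE → pop True; no jump. Stack: []
LOAD_CONST → push 5. Stack: [5]
LOAD_FAST b → push 25. Stack: [5, 25]
BINARY_OP + → 5 + 25 = 30. Stack: [30]
LOAD_FAST_LOAD_FAST b,b → push 25,25. Stack: [30, 25, 25]
BINARY_OP * → 25 * 25 = 625. Stack: [30, 625]
BINARY_OP ^ → 30 ^ 625 = 623. Stack: [623]
STORE_FAST v → v=623. Stack: []
LOAD_FAST_LOAD_FAST k,v → push -1,623. Stack: [-1, 623]
BINARY_OP * → -1 * 623 = -623. Stack: [-623]
LOAD_FAST_LOAD_FAST k,k → push -1,-1. Stack: [-623, -1, -1]
BINARY_OP ^ → -1 ^ -1 = 0. Stack: [-623, 0]
BINARY_OP * → -623 * 0 = 0. Stack: [0]
STORE_FAST n → n=0. Stack: []
LOAD_FAST b → push 25. Stack: [25]
LOAD_CONST → push 9. Stack: [25, 9]
BINARY_OP - → 25 - 9 = 16. Stack: [16]
STORE_FAST t → t=16. Stack: []
LOAD_FAST v → push 623. Stack: [623]
RETURN_VALUE → return 623.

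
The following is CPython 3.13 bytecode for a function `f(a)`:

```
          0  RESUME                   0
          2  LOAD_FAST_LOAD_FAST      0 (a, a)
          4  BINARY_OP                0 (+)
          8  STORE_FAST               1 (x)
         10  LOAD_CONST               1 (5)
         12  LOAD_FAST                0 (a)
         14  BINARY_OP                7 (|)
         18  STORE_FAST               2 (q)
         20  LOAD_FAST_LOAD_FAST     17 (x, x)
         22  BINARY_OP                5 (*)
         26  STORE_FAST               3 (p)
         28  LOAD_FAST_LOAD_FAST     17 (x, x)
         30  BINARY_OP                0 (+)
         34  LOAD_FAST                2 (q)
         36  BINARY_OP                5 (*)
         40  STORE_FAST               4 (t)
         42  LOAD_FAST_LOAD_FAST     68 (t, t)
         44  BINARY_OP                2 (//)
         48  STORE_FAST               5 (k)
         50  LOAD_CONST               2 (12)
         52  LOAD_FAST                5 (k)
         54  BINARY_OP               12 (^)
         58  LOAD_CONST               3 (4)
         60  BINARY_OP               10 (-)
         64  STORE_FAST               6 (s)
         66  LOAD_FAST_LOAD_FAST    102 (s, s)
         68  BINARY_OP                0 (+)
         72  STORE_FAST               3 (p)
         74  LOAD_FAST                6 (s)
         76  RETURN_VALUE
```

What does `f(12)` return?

9

LOAD_FAST_LOAD_FAST a,a → push 12,12. Stack: [12, 12]
BINARY_OP + → 12 + 12 = 24. Stack: [24]
STORE_FAST x → x=24. Stack: []
LOAD_CONST → push 5. Stack: [5]
LOAD_FAST a → push 12. Stack: [5, 12]
BINARY_OP | → 5 | 12 = 13. Stack: [13]
STORE_FAST q → q=13. Stack: []
LOAD_FAST_LOAD_FAST x,x → push 24,24. Stack: [24, 24]
BINARY_OP * → 24 * 24 = 576. Stack: [576]
STORE_FAST p → p=576. Stack: []
LOAD_FAST_LOAD_FAST x,x → push 24,24. Stack: [24, 24]
BINARY_OP + → 24 + 24 = 48. Stack: [48]
LOAD_FAST q → push 13. Stack: [48, 13]
BINARY_OP * → 48 * 13 = 624. Stack: [624]
STORE_FAST t → t=624. Stack: []
LOAD_FAST_LOAD_FAST t,t → push 624,624. Stack: [624, 624]
BINARY_OP // → 624 // 624 = 1. Stack: [1]
STORE_FAST k → k=1. Stack: []
LOAD_CONST → push 12. Stack: [12]
LOAD_FAST k → push 1. Stack: [12, 1]
BINARY_OP ^ → 12 ^ 1 = 13. Stack: [13]
LOAD_CONST → push 4. Stack: [13, 4]
BINARY_OP - → 13 - 4 = 9. Stack: [9]
STORE_FAST s → s=9. Stack: []
LOAD_FAST_LOAD_FAST s,s → push 9,9. Stack: [9, 9]
BINARY_OP + → 9 + 9 = 18. Stack: [18]
STORE_FAST p → p=18. Stack: []
LOAD_FAST s → push 9. Stack: [9]
RETURN_VALUE → return 9.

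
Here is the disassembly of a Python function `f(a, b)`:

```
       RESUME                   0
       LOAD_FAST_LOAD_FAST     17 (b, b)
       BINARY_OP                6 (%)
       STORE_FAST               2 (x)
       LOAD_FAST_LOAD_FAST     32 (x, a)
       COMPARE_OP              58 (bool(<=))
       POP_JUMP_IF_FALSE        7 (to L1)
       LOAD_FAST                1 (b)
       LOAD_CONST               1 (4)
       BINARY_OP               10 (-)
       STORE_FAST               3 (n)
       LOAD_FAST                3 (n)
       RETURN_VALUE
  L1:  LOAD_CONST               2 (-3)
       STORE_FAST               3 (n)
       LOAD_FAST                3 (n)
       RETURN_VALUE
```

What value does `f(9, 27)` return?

LOAD_FAST_LOAD_FAST b,b → push 27,27. Stack: [27, 27]
BINARY_OP % → 27 % 27 = 0. Stack: [0]
STORE_FAST x → x=0. Stack: []
LOAD_FAST_LOAD_FAST x,a → push 0,9. Stack: [0, 9]
COMPARE_OP bool(<=) → 0 vs 9 = True. Stack: [True]
POP_JUMP_IF_FALSE → pop True; no jump. Stack: []
LOAD_FAST b → push 27. Stack: [27]
LOAD_CONST → push 4. Stack: [27, 4]
BINARY_OP - → 27 - 4 = 23. Stack: [23]
STORE_FAST n → n=23. Stack: []
LOAD_FAST n → push 23. Stack: [23]
RETURN_VALUE → return 23.

23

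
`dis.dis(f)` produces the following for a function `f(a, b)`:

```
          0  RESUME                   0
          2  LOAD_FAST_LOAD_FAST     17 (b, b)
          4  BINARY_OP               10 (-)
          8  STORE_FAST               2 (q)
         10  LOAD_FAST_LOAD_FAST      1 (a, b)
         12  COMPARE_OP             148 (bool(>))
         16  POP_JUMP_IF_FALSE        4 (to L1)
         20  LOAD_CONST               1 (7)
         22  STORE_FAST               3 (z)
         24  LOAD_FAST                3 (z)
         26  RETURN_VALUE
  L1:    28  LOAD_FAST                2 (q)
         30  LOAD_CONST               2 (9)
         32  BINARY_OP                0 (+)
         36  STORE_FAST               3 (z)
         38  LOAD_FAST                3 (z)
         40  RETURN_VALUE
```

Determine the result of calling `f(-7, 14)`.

LOAD_FAST_LOAD_FAST b,b → push 14,14. Stack: [14, 14]
BINARY_OP - → 14 - 14 = 0. Stack: [0]
STORE_FAST q → q=0. Stack: []
LOAD_FAST_LOAD_FAST a,b → push -7,14. Stack: [-7, 14]
COMPARE_OP bool(>) → -7 vs 14 = False. Stack: [False]
POP_JUMP_IF_FALSE → pop False; jump. Stack: []
LOAD_FAST q → push 0. Stack: [0]
LOAD_CONST → push 9. Stack: [0, 9]
BINARY_OP + → 0 + 9 = 9. Stack: [9]
STORE_FAST z → z=9. Stack: []
LOAD_FAST z → push 9. Stack: [9]
RETURN_VALUE → return 9.

9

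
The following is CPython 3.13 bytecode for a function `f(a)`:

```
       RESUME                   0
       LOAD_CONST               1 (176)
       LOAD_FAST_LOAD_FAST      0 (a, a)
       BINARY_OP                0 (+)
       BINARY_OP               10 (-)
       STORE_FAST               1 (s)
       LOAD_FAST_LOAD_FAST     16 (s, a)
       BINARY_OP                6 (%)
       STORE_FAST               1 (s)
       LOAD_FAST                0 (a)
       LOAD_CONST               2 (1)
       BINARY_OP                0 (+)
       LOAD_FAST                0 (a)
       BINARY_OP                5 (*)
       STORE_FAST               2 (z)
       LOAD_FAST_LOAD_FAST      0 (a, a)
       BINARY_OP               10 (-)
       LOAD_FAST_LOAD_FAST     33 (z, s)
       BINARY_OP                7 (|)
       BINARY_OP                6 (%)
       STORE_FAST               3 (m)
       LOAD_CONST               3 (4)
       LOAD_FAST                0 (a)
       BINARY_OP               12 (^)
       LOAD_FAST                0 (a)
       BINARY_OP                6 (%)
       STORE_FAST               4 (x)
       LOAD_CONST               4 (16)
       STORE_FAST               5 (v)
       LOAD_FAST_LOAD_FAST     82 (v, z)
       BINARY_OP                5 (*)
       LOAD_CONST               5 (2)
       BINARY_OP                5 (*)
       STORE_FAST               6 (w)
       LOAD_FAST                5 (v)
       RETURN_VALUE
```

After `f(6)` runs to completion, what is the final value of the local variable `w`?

LOAD_CONST → push 176. Stack: [176]
LOAD_FAST_LOAD_FAST a,a → push 6,6. Stack: [176, 6, 6]
BINARY_OP + → 6 + 6 = 12. Stack: [176, 12]
BINARY_OP - → 176 - 12 = 164. Stack: [164]
STORE_FAST s → s=164. Stack: []
LOAD_FAST_LOAD_FAST s,a → push 164,6. Stack: [164, 6]
BINARY_OP % → 164 % 6 = 2. Stack: [2]
STORE_FAST s → s=2. Stack: []
LOAD_FAST a → push 6. Stack: [6]
LOAD_CONST → push 1. Stack: [6, 1]
BINARY_OP + → 6 + 1 = 7. Stack: [7]
LOAD_FAST a → push 6. Stack: [7, 6]
BINARY_OP * → 7 * 6 = 42. Stack: [42]
STORE_FAST z → z=42. Stack: []
LOAD_FAST_LOAD_FAST a,a → push 6,6. Stack: [6, 6]
BINARY_OP - → 6 - 6 = 0. Stack: [0]
LOAD_FAST_LOAD_FAST z,s → push 42,2. Stack: [0, 42, 2]
BINARY_OP | → 42 | 2 = 42. Stack: [0, 42]
BINARY_OP % → 0 % 42 = 0. Stack: [0]
STORE_FAST m → m=0. Stack: []
LOAD_CONST → push 4. Stack: [4]
LOAD_FAST a → push 6. Stack: [4, 6]
BINARY_OP ^ → 4 ^ 6 = 2. Stack: [2]
LOAD_FAST a → push 6. Stack: [2, 6]
BINARY_OP % → 2 % 6 = 2. Stack: [2]
STORE_FAST x → x=2. Stack: []
LOAD_CONST → push 16. Stack: [16]
STORE_FAST v → v=16. Stack: []
LOAD_FAST_LOAD_FAST v,z → push 16,42. Stack: [16, 42]
BINARY_OP * → 16 * 42 = 672. Stack: [672]
LOAD_CONST → push 2. Stack: [672, 2]
BINARY_OP * → 672 * 2 = 1344. Stack: [1344]
STORE_FAST w → w=1344. Stack: []
LOAD_FAST v → push 16. Stack: [16]
RETURN_VALUE → return 16.

1344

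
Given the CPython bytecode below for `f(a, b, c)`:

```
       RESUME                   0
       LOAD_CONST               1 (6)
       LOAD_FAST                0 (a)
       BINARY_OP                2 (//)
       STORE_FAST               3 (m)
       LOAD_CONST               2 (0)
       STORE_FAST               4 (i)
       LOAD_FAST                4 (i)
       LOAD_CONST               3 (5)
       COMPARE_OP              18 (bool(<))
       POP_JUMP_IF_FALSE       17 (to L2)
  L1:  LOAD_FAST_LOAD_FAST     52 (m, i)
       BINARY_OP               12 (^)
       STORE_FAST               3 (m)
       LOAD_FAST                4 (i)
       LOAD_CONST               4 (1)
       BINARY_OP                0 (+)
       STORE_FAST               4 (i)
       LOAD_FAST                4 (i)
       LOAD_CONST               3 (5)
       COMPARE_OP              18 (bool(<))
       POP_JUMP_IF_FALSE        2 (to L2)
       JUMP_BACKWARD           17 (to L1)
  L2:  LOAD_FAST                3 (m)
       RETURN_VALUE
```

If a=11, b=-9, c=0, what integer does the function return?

LOAD_CONST → push 6
LOAD_FAST a → push 11
BINARY_OP // → 6 // 11 = 0
STORE_FAST m → m=0
LOAD_CONST → push 0
STORE_FAST i → i=0
LOAD_FAST i → push 0
LOAD_CONST → push 5
COMPARE_OP bool(<) → 0 vs 5 = True
POP_JUMP_IF_FALSE → pop True; no jump
LOAD_FAST_LOAD_FAST m,i → push 0,0
BINARY_OP ^ → 0 ^ 0 = 0
STORE_FAST m → m=0
LOAD_FAST i → push 0
LOAD_CONST → push 1
BINARY_OP + → 0 + 1 = 1
STORE_FAST i → i=1
LOAD_FAST i → push 1
LOAD_CONST → push 5
COMPARE_OP bool(<) → 1 vs 5 = True
POP_JUMP_IF_FALSE → pop True; no jump
LOAD_FAST_LOAD_FAST m,i → push 0,1
BINARY_OP ^ → 0 ^ 1 = 1
STORE_FAST m → m=1
LOAD_FAST i → push 1
LOAD_CONST → push 1
BINARY_OP + → 1 + 1 = 2
STORE_FAST i → i=2
LOAD_FAST i → push 2
LOAD_CONST → push 5
COMPARE_OP bool(<) → 2 vs 5 = True
POP_JUMP_IF_FALSE → pop True; no jump
LOAD_FAST_LOAD_FAST m,i → push 1,2
BINARY_OP ^ → 1 ^ 2 = 3
STORE_FAST m → m=3
LOAD_FAST i → push 2
LOAD_CONST → push 1
BINARY_OP + → 2 + 1 = 3
STORE_FAST i → i=3
LOAD_FAST i → push 3
LOAD_CONST → push 5
COMPARE_OP bool(<) → 3 vs 5 = True
POP_JUMP_IF_FALSE → pop True; no jump
LOAD_FAST_LOAD_FAST m,i → push 3,3
BINARY_OP ^ → 3 ^ 3 = 0
STORE_FAST m → m=0
LOAD_FAST i → push 3
LOAD_CONST → push 1
BINARY_OP + → 3 + 1 = 4
STORE_FAST i → i=4
LOAD_FAST i → push 4
LOAD_CONST → push 5
COMPARE_OP bool(<) → 4 vs 5 = True
POP_JUMP_IF_FALSE → pop True; no jump
LOAD_FAST_LOAD_FAST m,i → push 0,4
BINARY_OP ^ → 0 ^ 4 = 4
STORE_FAST m → m=4
LOAD_FAST i → push 4
LOAD_CONST → push 1
BINARY_OP + → 4 + 1 = 5
STORE_FAST i → i=5
LOAD_FAST i → push 5
LOAD_CONST → push 5
COMPARE_OP bool(<) → 5 vs 5 = False
POP_JUMP_IF_FALSE → pop False; jump
LOAD_FAST m → push 4
RETURN_VALUE → return 4.

4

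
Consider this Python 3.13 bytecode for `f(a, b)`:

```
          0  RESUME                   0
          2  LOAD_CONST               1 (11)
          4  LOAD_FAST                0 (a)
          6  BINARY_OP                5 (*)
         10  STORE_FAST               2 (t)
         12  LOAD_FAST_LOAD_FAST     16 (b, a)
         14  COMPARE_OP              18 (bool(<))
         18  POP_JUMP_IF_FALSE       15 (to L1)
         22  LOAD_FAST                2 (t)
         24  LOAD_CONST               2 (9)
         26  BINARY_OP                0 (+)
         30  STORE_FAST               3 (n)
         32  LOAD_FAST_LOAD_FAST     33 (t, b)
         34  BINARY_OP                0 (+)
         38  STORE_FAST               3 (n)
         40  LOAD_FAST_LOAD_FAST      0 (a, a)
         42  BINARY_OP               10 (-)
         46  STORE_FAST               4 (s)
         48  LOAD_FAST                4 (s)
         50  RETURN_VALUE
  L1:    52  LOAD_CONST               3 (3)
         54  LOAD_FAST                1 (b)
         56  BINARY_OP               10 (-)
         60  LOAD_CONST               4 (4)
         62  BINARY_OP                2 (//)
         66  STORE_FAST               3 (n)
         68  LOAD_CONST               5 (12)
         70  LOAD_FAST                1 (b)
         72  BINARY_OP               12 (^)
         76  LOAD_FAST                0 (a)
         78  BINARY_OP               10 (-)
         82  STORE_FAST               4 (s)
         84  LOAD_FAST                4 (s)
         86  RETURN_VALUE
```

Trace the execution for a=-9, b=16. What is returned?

LOAD_CONST → push 11. Stack: [11]
LOAD_FAST a → push -9. Stack: [11, -9]
BINARY_OP * → 11 * -9 = -99. Stack: [-99]
STORE_FAST t → t=-99. Stack: []
LOAD_FAST_LOAD_FAST b,a → push 16,-9. Stack: [16, -9]
COMPARE_OP bool(<) → 16 vs -9 = False. Stack: [False]
POP_JUMP_IF_FALSE → pop False; jump. Stack: []
LOAD_CONST → push 3. Stack: [3]
LOAD_FAST b → push 16. Stack: [3, 16]
BINARY_OP - → 3 - 16 = -13. Stack: [-13]
LOAD_CONST → push 4. Stack: [-13, 4]
BINARY_OP // → -13 // 4 = -4. Stack: [-4]
STORE_FAST n → n=-4. Stack: []
LOAD_CONST → push 12. Stack: [12]
LOAD_FAST b → push 16. Stack: [12, 16]
BINARY_OP ^ → 12 ^ 16 = 28. Stack: [28]
LOAD_FAST a → push -9. Stack: [28, -9]
BINARY_OP - → 28 - -9 = 37. Stack: [37]
STORE_FAST s → s=37. Stack: []
LOAD_FAST s → push 37. Stack: [37]
RETURN_VALUE → return 37.

37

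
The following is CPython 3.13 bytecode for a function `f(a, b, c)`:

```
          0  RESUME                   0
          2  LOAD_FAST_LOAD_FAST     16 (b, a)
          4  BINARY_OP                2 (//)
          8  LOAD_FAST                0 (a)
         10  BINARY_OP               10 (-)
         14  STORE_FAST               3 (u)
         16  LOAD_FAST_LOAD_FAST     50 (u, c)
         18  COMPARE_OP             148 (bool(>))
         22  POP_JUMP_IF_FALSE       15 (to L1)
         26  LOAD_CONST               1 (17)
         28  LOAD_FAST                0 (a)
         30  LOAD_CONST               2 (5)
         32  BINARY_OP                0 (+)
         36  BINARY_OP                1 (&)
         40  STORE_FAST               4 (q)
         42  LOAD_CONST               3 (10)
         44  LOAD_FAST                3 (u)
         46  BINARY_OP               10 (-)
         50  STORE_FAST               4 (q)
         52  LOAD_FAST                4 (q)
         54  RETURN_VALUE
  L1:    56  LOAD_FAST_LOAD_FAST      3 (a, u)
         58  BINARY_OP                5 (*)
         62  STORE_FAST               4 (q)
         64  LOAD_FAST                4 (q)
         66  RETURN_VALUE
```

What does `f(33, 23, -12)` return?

LOAD_FAST_LOAD_FAST b,a → push 23,33. Stack: [23, 33]
BINARY_OP // → 23 // 33 = 0. Stack: [0]
LOAD_FAST a → push 33. Stack: [0, 33]
BINARY_OP - → 0 - 33 = -33. Stack: [-33]
STORE_FAST u → u=-33. Stack: []
LOAD_FAST_LOAD_FAST u,c → push -33,-12. Stack: [-33, -12]
COMPARE_OP bool(>) → -33 vs -12 = False. Stack: [False]
POP_JUMP_IF_FALSE → pop False; jump. Stack: []
LOAD_FAST_LOAD_FAST a,u → push 33,-33. Stack: [33, -33]
BINARY_OP * → 33 * -33 = -1089. Stack: [-1089]
STORE_FAST q → q=-1089. Stack: []
LOAD_FAST q → push -1089. Stack: [-1089]
RETURN_VALUE → return -1089.

-1089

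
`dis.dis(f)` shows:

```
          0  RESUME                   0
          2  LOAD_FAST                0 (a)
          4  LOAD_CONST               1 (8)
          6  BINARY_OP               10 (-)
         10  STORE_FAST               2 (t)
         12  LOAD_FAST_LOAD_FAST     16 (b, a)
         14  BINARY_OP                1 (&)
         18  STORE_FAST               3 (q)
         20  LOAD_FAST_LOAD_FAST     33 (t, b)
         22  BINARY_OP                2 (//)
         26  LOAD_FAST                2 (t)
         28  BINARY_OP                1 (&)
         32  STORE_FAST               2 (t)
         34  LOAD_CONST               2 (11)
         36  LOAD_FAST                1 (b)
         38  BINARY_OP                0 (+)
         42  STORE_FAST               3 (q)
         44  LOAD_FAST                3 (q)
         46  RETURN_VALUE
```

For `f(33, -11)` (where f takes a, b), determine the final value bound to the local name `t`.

25

LOAD_FAST a → push 33. Stack: [33]
LOAD_CONST → push 8. Stack: [33, 8]
BINARY_OP - → 33 - 8 = 25. Stack: [25]
STORE_FAST t → t=25. Stack: []
LOAD_FAST_LOAD_FAST b,a → push -11,33. Stack: [-11, 33]
BINARY_OP & → -11 & 33 = 33. Stack: [33]
STORE_FAST q → q=33. Stack: []
LOAD_FAST_LOAD_FAST t,b → push 25,-11. Stack: [25, -11]
BINARY_OP // → 25 // -11 = -3. Stack: [-3]
LOAD_FAST t → push 25. Stack: [-3, 25]
BINARY_OP & → -3 & 25 = 25. Stack: [25]
STORE_FAST t → t=25. Stack: []
LOAD_CONST → push 11. Stack: [11]
LOAD_FAST b → push -11. Stack: [11, -11]
BINARY_OP + → 11 + -11 = 0. Stack: [0]
STORE_FAST q → q=0. Stack: []
LOAD_FAST q → push 0. Stack: [0]
RETURN_VALUE → return 0.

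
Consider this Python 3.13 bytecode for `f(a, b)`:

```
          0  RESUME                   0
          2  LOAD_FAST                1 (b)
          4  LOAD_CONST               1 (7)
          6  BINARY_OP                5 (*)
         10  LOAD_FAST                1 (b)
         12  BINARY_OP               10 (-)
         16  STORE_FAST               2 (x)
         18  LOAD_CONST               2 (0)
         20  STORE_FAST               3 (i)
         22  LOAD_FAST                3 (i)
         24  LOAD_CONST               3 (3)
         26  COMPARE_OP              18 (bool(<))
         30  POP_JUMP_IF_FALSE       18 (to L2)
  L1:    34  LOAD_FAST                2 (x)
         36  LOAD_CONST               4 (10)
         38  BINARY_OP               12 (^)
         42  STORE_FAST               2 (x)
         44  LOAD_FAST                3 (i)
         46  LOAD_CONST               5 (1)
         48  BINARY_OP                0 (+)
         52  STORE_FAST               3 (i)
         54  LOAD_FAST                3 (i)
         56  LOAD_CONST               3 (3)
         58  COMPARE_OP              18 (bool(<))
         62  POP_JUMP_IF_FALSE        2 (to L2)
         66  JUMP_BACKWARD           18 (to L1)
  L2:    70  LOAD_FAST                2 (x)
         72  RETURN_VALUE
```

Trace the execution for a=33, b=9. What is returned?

60

LOAD_FAST b → push 9. Stack: [9]
LOAD_CONST → push 7. Stack: [9, 7]
BINARY_OP * → 9 * 7 = 63. Stack: [63]
LOAD_FAST b → push 9. Stack: [63, 9]
BINARY_OP - → 63 - 9 = 54. Stack: [54]
STORE_FAST x → x=54. Stack: []
LOAD_CONST → push 0. Stack: [0]
STORE_FAST i → i=0. Stack: []
LOAD_FAST i → push 0. Stack: [0]
LOAD_CONST → push 3. Stack: [0, 3]
COMPARE_OP bool(<) → 0 vs 3 = True. Stack: [True]
POP_JUMP_IF_FALSE → pop True; no jump. Stack: []
LOAD_FAST x → push 54. Stack: [54]
LOAD_CONST → push 10. Stack: [54, 10]
BINARY_OP ^ → 54 ^ 10 = 60. Stack: [60]
STORE_FAST x → x=60. Stack: []
LOAD_FAST i → push 0. Stack: [0]
LOAD_CONST → push 1. Stack: [0, 1]
BINARY_OP + → 0 + 1 = 1. Stack: [1]
STORE_FAST i → i=1. Stack: []
LOAD_FAST i → push 1. Stack: [1]
LOAD_CONST → push 3. Stack: [1, 3]
COMPARE_OP bool(<) → 1 vs 3 = True. Stack: [True]
POP_JUMP_IF_FALSE → pop True; no jump. Stack: []
LOAD_FAST x → push 60. Stack: [60]
LOAD_CONST → push 10. Stack: [60, 10]
BINARY_OP ^ → 60 ^ 10 = 54. Stack: [54]
STORE_FAST x → x=54. Stack: []
LOAD_FAST i → push 1. Stack: [1]
LOAD_CONST → push 1. Stack: [1, 1]
BINARY_OP + → 1 + 1 = 2. Stack: [2]
STORE_FAST i → i=2. Stack: []
LOAD_FAST i → push 2. Stack: [2]
LOAD_CONST → push 3. Stack: [2, 3]
COMPARE_OP bool(<) → 2 vs 3 = True. Stack: [True]
POP_JUMP_IF_FALSE → pop True; no jump. Stack: []
LOAD_FAST x → push 54. Stack: [54]
LOAD_CONST → push 10. Stack: [54, 10]
BINARY_OP ^ → 54 ^ 10 = 60. Stack: [60]
STORE_FAST x → x=60. Stack: []
LOAD_FAST i → push 2. Stack: [2]
LOAD_CONST → push 1. Stack: [2, 1]
BINARY_OP + → 2 + 1 = 3. Stack: [3]
STORE_FAST i → i=3. Stack: []
LOAD_FAST i → push 3. Stack: [3]
LOAD_CONST → push 3. Stack: [3, 3]
COMPARE_OP bool(<) → 3 vs 3 = False. Stack: [False]
POP_JUMP_IF_FALSE → pop False; jump. Stack: []
LOAD_FAST x → push 60. Stack: [60]
RETURN_VALUE → return 60.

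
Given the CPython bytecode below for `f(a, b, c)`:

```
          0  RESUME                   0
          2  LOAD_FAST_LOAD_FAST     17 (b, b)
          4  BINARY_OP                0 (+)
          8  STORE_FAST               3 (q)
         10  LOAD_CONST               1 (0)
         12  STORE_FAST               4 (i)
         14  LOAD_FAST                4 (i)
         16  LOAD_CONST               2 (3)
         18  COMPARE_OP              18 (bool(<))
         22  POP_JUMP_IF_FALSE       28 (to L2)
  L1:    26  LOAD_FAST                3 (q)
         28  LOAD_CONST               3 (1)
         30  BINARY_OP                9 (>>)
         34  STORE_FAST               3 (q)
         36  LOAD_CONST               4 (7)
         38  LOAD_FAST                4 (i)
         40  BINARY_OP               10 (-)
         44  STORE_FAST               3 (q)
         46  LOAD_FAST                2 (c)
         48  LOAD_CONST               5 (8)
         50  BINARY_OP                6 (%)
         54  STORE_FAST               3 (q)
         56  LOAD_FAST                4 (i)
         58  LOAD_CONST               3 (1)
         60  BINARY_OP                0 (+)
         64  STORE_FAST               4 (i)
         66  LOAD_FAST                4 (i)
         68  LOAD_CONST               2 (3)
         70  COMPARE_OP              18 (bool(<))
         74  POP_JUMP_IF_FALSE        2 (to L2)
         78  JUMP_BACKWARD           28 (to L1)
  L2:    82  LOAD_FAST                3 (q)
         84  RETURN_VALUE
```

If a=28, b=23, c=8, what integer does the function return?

LOAD_FAST_LOAD_FAST b,b → push 23,23
BINARY_OP + → 23 + 23 = 46
STORE_FAST q → q=46
LOAD_CONST → push 0
STORE_FAST i → i=0
LOAD_FAST i → push 0
LOAD_CONST → push 3
COMPARE_OP bool(<) → 0 vs 3 = True
POP_JUMP_IF_FALSE → pop True; no jump
LOAD_FAST q → push 46
LOAD_CONST → push 1
BINARY_OP >> → 46 >> 1 = 23
STORE_FAST q → q=23
LOAD_CONST → push 7
LOAD_FAST i → push 0
BINARY_OP - → 7 - 0 = 7
STORE_FAST q → q=7
LOAD_FAST c → push 8
LOAD_CONST → push 8
BINARY_OP % → 8 % 8 = 0
STORE_FAST q → q=0
LOAD_FAST i → push 0
LOAD_CONST → push 1
BINARY_OP + → 0 + 1 = 1
STORE_FAST i → i=1
LOAD_FAST i → push 1
LOAD_CONST → push 3
COMPARE_OP bool(<) → 1 vs 3 = True
POP_JUMP_IF_FALSE → pop True; no jump
LOAD_FAST q → push 0
LOAD_CONST → push 1
BINARY_OP >> → 0 >> 1 = 0
STORE_FAST q → q=0
LOAD_CONST → push 7
LOAD_FAST i → push 1
BINARY_OP - → 7 - 1 = 6
STORE_FAST q → q=6
LOAD_FAST c → push 8
LOAD_CONST → push 8
BINARY_OP % → 8 % 8 = 0
STORE_FAST q → q=0
LOAD_FAST i → push 1
LOAD_CONST → push 1
BINARY_OP + → 1 + 1 = 2
STORE_FAST i → i=2
LOAD_FAST i → push 2
LOAD_CONST → push 3
COMPARE_OP bool(<) → 2 vs 3 = True
POP_JUMP_IF_FALSE → pop True; no jump
LOAD_FAST q → push 0
LOAD_CONST → push 1
BINARY_OP >> → 0 >> 1 = 0
STORE_FAST q → q=0
LOAD_CONST → push 7
LOAD_FAST i → push 2
BINARY_OP - → 7 - 2 = 5
STORE_FAST q → q=5
LOAD_FAST c → push 8
LOAD_CONST → push 8
BINARY_OP % → 8 % 8 = 0
STORE_FAST q → q=0
LOAD_FAST i → push 2
LOAD_CONST → push 1
BINARY_OP + → 2 + 1 = 3
STORE_FAST i → i=3
LOAD_FAST i → push 3
LOAD_CONST → push 3
COMPARE_OP bool(<) → 3 vs 3 = False
POP_JUMP_IF_FALSE → pop False; jump
LOAD_FAST q → push 0
RETURN_VALUE → return 0.

0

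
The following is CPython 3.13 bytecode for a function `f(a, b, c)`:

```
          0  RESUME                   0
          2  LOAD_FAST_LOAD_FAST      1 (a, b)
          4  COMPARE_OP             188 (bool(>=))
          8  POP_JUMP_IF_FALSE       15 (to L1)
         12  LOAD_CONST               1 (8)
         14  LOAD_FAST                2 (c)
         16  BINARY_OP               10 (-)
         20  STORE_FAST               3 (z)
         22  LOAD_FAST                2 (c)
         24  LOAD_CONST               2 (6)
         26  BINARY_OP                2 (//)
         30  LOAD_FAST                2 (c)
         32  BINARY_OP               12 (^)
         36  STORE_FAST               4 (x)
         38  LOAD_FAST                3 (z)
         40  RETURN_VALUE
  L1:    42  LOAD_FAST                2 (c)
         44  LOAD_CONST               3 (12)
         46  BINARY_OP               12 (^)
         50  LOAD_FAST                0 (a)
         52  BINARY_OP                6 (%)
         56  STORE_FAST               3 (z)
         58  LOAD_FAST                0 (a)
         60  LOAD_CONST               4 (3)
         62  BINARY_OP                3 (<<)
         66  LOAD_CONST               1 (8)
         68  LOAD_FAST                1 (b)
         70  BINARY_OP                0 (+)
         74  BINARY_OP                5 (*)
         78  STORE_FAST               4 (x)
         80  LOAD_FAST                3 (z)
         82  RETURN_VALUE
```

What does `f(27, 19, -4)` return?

LOAD_FAST_LOAD_FAST a,b → push 27,19. Stack: [27, 19]
COMPARE_OP bool(>=) → 27 vs 19 = True. Stack: [True]
POP_JUMP_IF_FALSE → pop True; no jump. Stack: []
LOAD_CONST → push 8. Stack: [8]
LOAD_FAST c → push -4. Stack: [8, -4]
BINARY_OP - → 8 - -4 = 12. Stack: [12]
STORE_FAST z → z=12. Stack: []
LOAD_FAST c → push -4. Stack: [-4]
LOAD_CONST → push 6. Stack: [-4, 6]
BINARY_OP // → -4 // 6 = -1. Stack: [-1]
LOAD_FAST c → push -4. Stack: [-1, -4]
BINARY_OP ^ → -1 ^ -4 = 3. Stack: [3]
STORE_FAST x → x=3. Stack: []
LOAD_FAST z → push 12. Stack: [12]
RETURN_VALUE → return 12.

12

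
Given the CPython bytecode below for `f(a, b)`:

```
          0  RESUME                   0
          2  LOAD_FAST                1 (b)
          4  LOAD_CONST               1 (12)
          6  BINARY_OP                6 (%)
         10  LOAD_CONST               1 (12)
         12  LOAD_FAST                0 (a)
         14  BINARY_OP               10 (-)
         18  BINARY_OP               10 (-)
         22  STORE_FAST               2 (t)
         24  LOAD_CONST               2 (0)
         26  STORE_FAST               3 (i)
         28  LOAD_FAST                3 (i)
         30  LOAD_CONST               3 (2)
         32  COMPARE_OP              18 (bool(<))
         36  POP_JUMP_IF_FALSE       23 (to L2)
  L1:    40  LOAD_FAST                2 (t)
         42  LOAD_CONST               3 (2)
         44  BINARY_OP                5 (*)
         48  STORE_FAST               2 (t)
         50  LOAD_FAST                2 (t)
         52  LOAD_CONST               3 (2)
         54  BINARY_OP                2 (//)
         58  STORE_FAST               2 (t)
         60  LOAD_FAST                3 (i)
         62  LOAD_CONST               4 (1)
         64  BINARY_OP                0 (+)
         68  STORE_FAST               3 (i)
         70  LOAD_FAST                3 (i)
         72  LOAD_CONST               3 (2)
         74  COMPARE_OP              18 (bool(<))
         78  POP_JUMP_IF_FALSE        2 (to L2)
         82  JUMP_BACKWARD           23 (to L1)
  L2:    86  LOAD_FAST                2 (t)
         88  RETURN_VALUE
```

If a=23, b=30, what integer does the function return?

17

LOAD_FAST b → push 30. Stack: [30]
LOAD_CONST → push 12. Stack: [30, 12]
BINARY_OP % → 30 % 12 = 6. Stack: [6]
LOAD_CONST → push 12. Stack: [6, 12]
LOAD_FAST a → push 23. Stack: [6, 12, 23]
BINARY_OP - → 12 - 23 = -11. Stack: [6, -11]
BINARY_OP - → 6 - -11 = 17. Stack: [17]
STORE_FAST t → t=17. Stack: []
LOAD_CONST → push 0. Stack: [0]
STORE_FAST i → i=0. Stack: []
LOAD_FAST i → push 0. Stack: [0]
LOAD_CONST → push 2. Stack: [0, 2]
COMPARE_OP bool(<) → 0 vs 2 = True. Stack: [True]
POP_JUMP_IF_FALSE → pop True; no jump. Stack: []
LOAD_FAST t → push 17. Stack: [17]
LOAD_CONST → push 2. Stack: [17, 2]
BINARY_OP * → 17 * 2 = 34. Stack: [34]
STORE_FAST t → t=34. Stack: []
LOAD_FAST t → push 34. Stack: [34]
LOAD_CONST → push 2. Stack: [34, 2]
BINARY_OP // → 34 // 2 = 17. Stack: [17]
STORE_FAST t → t=17. Stack: []
LOAD_FAST i → push 0. Stack: [0]
LOAD_CONST → push 1. Stack: [0, 1]
BINARY_OP + → 0 + 1 = 1. Stack: [1]
STORE_FAST i → i=1. Stack: []
LOAD_FAST i → push 1. Stack: [1]
LOAD_CONST → push 2. Stack: [1, 2]
COMPARE_OP bool(<) → 1 vs 2 = True. Stack: [True]
POP_JUMP_IF_FALSE → pop True; no jump. Stack: []
LOAD_FAST t → push 17. Stack: [17]
LOAD_CONST → push 2. Stack: [17, 2]
BINARY_OP * → 17 * 2 = 34. Stack: [34]
STORE_FAST t → t=34. Stack: []
LOAD_FAST t → push 34. Stack: [34]
LOAD_CONST → push 2. Stack: [34, 2]
BINARY_OP // → 34 // 2 = 17. Stack: [17]
STORE_FAST t → t=17. Stack: []
LOAD_FAST i → push 1. Stack: [1]
LOAD_CONST → push 1. Stack: [1, 1]
BINARY_OP + → 1 + 1 = 2. Stack: [2]
STORE_FAST i → i=2. Stack: []
LOAD_FAST i → push 2. Stack: [2]
LOAD_CONST → push 2. Stack: [2, 2]
COMPARE_OP bool(<) → 2 vs 2 = False. Stack: [False]
POP_JUMP_IF_FALSE → pop False; jump. Stack: []
LOAD_FAST t → push 17. Stack: [17]
RETURN_VALUE → return 17.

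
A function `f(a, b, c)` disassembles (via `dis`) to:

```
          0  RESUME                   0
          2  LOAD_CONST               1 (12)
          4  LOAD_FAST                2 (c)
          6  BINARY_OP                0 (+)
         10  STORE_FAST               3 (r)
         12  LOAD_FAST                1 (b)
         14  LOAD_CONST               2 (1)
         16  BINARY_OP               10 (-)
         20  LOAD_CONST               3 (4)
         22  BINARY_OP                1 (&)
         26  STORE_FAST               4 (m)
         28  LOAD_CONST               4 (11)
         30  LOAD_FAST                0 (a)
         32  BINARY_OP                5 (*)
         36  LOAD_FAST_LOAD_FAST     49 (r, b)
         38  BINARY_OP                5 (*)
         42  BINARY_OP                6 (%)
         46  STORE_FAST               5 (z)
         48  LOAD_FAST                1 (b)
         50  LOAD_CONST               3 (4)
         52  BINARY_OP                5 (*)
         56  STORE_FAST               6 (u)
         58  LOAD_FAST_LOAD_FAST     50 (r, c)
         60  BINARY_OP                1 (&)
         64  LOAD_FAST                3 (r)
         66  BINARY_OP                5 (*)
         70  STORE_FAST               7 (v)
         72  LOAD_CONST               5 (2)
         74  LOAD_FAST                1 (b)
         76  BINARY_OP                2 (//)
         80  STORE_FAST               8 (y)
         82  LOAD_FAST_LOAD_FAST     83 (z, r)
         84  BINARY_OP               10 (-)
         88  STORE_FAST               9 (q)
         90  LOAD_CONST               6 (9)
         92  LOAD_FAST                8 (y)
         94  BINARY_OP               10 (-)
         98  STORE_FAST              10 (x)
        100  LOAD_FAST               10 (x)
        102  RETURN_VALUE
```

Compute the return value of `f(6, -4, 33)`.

10

LOAD_CONST → push 12. Stack: [12]
LOAD_FAST c → push 33. Stack: [12, 33]
BINARY_OP + → 12 + 33 = 45. Stack: [45]
STORE_FAST r → r=45. Stack: []
LOAD_FAST b → push -4. Stack: [-4]
LOAD_CONST → push 1. Stack: [-4, 1]
BINARY_OP - → -4 - 1 = -5. Stack: [-5]
LOAD_CONST → push 4. Stack: [-5, 4]
BINARY_OP & → -5 & 4 = 0. Stack: [0]
STORE_FAST m → m=0. Stack: []
LOAD_CONST → push 11. Stack: [11]
LOAD_FAST a → push 6. Stack: [11, 6]
BINARY_OP * → 11 * 6 = 66. Stack: [66]
LOAD_FAST_LOAD_FAST r,b → push 45,-4. Stack: [66, 45, -4]
BINARY_OP * → 45 * -4 = -180. Stack: [66, -180]
BINARY_OP % → 66 % -180 = -114. Stack: [-114]
STORE_FAST z → z=-114. Stack: []
LOAD_FAST b → push -4. Stack: [-4]
LOAD_CONST → push 4. Stack: [-4, 4]
BINARY_OP * → -4 * 4 = -16. Stack: [-16]
STORE_FAST u → u=-16. Stack: []
LOAD_FAST_LOAD_FAST r,c → push 45,33. Stack: [45, 33]
BINARY_OP & → 45 & 33 = 33. Stack: [33]
LOAD_FAST r → push 45. Stack: [33, 45]
BINARY_OP * → 33 * 45 = 1485. Stack: [1485]
STORE_FAST v → v=1485. Stack: []
LOAD_CONST → push 2. Stack: [2]
LOAD_FAST b → push -4. Stack: [2, -4]
BINARY_OP // → 2 // -4 = -1. Stack: [-1]
STORE_FAST y → y=-1. Stack: []
LOAD_FAST_LOAD_FAST z,r → push -114,45. Stack: [-114, 45]
BINARY_OP - → -114 - 45 = -159. Stack: [-159]
STORE_FAST q → q=-159. Stack: []
LOAD_CONST → push 9. Stack: [9]
LOAD_FAST y → push -1. Stack: [9, -1]
BINARY_OP - → 9 - -1 = 10. Stack: [10]
STORE_FAST x → x=10. Stack: []
LOAD_FAST x → push 10. Stack: [10]
RETURN_VALUE → return 10.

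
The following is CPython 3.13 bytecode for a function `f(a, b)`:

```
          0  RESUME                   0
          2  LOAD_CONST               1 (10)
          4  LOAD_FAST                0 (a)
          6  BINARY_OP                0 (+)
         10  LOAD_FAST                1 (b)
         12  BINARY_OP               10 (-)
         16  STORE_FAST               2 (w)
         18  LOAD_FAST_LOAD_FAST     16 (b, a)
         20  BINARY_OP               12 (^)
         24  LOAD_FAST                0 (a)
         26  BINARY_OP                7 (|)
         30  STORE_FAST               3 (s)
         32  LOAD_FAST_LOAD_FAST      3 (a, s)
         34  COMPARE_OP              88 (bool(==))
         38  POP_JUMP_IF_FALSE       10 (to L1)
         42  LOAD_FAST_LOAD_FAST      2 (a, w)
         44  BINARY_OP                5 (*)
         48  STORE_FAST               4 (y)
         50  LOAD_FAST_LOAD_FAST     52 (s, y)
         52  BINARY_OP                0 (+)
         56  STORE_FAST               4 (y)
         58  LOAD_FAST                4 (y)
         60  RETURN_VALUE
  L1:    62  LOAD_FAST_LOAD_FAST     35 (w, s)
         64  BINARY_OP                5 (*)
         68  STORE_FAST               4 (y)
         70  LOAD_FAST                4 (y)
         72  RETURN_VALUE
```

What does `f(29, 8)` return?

LOAD_CONST → push 10. Stack: [10]
LOAD_FAST a → push 29. Stack: [10, 29]
BINARY_OP + → 10 + 29 = 39. Stack: [39]
LOAD_FAST b → push 8. Stack: [39, 8]
BINARY_OP - → 39 - 8 = 31. Stack: [31]
STORE_FAST w → w=31. Stack: []
LOAD_FAST_LOAD_FAST b,a → push 8,29. Stack: [8, 29]
BINARY_OP ^ → 8 ^ 29 = 21. Stack: [21]
LOAD_FAST a → push 29. Stack: [21, 29]
BINARY_OP | → 21 | 29 = 29. Stack: [29]
STORE_FAST s → s=29. Stack: []
LOAD_FAST_LOAD_FAST a,s → push 29,29. Stack: [29, 29]
COMPARE_OP bool(==) → 29 vs 29 = True. Stack: [True]
POP_JUMP_IF_FALSE → pop True; no jump. Stack: []
LOAD_FAST_LOAD_FAST a,w → push 29,31. Stack: [29, 31]
BINARY_OP * → 29 * 31 = 899. Stack: [899]
STORE_FAST y → y=899. Stack: []
LOAD_FAST_LOAD_FAST s,y → push 29,899. Stack: [29, 899]
BINARY_OP + → 29 + 899 = 928. Stack: [928]
STORE_FAST y → y=928. Stack: []
LOAD_FAST y → push 928. Stack: [928]
RETURN_VALUE → return 928.

928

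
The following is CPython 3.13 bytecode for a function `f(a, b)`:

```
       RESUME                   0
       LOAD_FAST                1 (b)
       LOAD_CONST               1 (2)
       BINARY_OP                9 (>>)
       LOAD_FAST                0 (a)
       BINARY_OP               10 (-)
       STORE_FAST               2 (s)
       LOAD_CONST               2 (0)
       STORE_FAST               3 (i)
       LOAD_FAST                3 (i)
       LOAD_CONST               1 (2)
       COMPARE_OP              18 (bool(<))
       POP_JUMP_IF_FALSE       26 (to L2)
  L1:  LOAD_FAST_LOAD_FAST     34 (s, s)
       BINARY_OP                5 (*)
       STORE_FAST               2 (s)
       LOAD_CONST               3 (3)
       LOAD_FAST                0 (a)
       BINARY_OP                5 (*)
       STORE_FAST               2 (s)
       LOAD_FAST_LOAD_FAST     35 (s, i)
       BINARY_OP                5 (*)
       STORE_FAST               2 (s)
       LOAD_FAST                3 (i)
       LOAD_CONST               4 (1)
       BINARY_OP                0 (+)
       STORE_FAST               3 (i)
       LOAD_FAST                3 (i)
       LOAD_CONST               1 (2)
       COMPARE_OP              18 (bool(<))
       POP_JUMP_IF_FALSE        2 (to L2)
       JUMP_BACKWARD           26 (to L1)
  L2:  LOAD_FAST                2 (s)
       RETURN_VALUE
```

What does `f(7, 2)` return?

LOAD_FAST b → push 2. Stack: [2]
LOAD_CONST → push 2. Stack: [2, 2]
BINARY_OP >> → 2 >> 2 = 0. Stack: [0]
LOAD_FAST a → push 7. Stack: [0, 7]
BINARY_OP - → 0 - 7 = -7. Stack: [-7]
STORE_FAST s → s=-7. Stack: []
LOAD_CONST → push 0. Stack: [0]
STORE_FAST i → i=0. Stack: []
LOAD_FAST i → push 0. Stack: [0]
LOAD_CONST → push 2. Stack: [0, 2]
COMPARE_OP bool(<) → 0 vs 2 = True. Stack: [True]
POP_JUMP_IF_FALSE → pop True; no jump. Stack: []
LOAD_FAST_LOAD_FAST s,s → push -7,-7. Stack: [-7, -7]
BINARY_OP * → -7 * -7 = 49. Stack: [49]
STORE_FAST s → s=49. Stack: []
LOAD_CONST → push 3. Stack: [3]
LOAD_FAST a → push 7. Stack: [3, 7]
BINARY_OP * → 3 * 7 = 21. Stack: [21]
STORE_FAST s → s=21. Stack: []
LOAD_FAST_LOAD_FAST s,i → push 21,0. Stack: [21, 0]
BINARY_OP * → 21 * 0 = 0. Stack: [0]
STORE_FAST s → s=0. Stack: []
LOAD_FAST i → push 0. Stack: [0]
LOAD_CONST → push 1. Stack: [0, 1]
BINARY_OP + → 0 + 1 = 1. Stack: [1]
STORE_FAST i → i=1. Stack: []
LOAD_FAST i → push 1. Stack: [1]
LOAD_CONST → push 2. Stack: [1, 2]
COMPARE_OP bool(<) → 1 vs 2 = True. Stack: [True]
POP_JUMP_IF_FALSE → pop True; no jump. Stack: []
LOAD_FAST_LOAD_FAST s,s → push 0,0. Stack: [0, 0]
BINARY_OP * → 0 * 0 = 0. Stack: [0]
STORE_FAST s → s=0. Stack: []
LOAD_CONST → push 3. Stack: [3]
LOAD_FAST a → push 7. Stack: [3, 7]
BINARY_OP * → 3 * 7 = 21. Stack: [21]
STORE_FAST s → s=21. Stack: []
LOAD_FAST_LOAD_FAST s,i → push 21,1. Stack: [21, 1]
BINARY_OP * → 21 * 1 = 21. Stack: [21]
STORE_FAST s → s=21. Stack: []
LOAD_FAST i → push 1. Stack: [1]
LOAD_CONST → push 1. Stack: [1, 1]
BINARY_OP + → 1 + 1 = 2. Stack: [2]
STORE_FAST i → i=2. Stack: []
LOAD_FAST i → push 2. Stack: [2]
LOAD_CONST → push 2. Stack: [2, 2]
COMPARE_OP bool(<) → 2 vs 2 = False. Stack: [False]
POP_JUMP_IF_FALSE → pop False; jump. Stack: []
LOAD_FAST s → push 21. Stack: [21]
RETURN_VALUE → return 21.

21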